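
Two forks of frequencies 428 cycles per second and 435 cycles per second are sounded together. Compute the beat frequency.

7 Hz

f_beat = |f₁ − f₂|.
|428 − 435| = 7 Hz.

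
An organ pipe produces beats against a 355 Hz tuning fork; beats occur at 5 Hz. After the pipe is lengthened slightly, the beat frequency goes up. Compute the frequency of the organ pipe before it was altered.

|f − 355| = 5, so the organ pipe was at either 350 Hz or 360 Hz.
A longer pipe has a lower fundamental; the adjustment lowers the organ pipe's frequency.
The beat rate rose, so the adjustment moved the organ pipe further from 355 Hz — it was already below the reference.

350 Hz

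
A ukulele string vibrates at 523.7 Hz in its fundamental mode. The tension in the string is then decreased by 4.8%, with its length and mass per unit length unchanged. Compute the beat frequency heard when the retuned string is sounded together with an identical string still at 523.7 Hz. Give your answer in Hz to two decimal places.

12.72 Hz

For a string, f ∝ √T, so the new frequency is 523.7·√0.952 = 510.9766 Hz.
f_beat = |510.9766 − 523.7| = 12.72 Hz.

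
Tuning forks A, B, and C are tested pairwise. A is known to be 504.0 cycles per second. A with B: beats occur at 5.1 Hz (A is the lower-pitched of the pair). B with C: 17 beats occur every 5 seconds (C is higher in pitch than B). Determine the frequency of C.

B is above A, so f_B = 504.0 + 5.1 = 509.1 Hz.
B–C: Beat frequency = 17/5 = 3.4 Hz.
C is above B, so f_C = 509.1 + 3.4 = 512.5 Hz.

512.5 Hz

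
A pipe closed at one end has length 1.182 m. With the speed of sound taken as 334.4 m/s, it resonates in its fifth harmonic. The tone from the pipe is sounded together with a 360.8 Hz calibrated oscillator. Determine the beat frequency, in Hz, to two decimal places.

Closed pipe (odd harmonics): f_n = n·v/(4L) = 5·334.4/(4·1.182) = 353.6379 Hz.
f_beat = |353.6379 − 360.8| = 7.16 Hz.

7.16 Hz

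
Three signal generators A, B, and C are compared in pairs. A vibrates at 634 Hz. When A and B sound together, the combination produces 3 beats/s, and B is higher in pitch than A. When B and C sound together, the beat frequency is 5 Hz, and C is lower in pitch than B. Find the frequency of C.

632 Hz

B is above A, so f_B = 634 + 3 = 637 Hz.
C is below B, so f_C = 637 − 5 = 632 Hz.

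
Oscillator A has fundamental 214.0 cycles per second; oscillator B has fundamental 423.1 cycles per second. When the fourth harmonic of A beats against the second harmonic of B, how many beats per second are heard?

Fourth harmonic of the first: 4·214.0 = 856.0 Hz.
Second harmonic of the second: 2·423.1 = 846.2 Hz.
f_beat = |856.0 − 846.2| = 9.8 Hz.

9.8 Hz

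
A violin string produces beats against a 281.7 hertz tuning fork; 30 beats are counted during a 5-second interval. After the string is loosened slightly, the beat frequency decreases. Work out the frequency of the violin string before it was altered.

287.7 Hz

Beat frequency = 30/5 = 6 Hz.
|f − 281.7| = 6, so the violin string was at either 275.7 Hz or 287.7 Hz.
Reducing tension lowers a string's frequency; the adjustment lowers the violin string's frequency.
The beat rate fell, so the adjustment moved the violin string toward 281.7 Hz — it must have started above the reference.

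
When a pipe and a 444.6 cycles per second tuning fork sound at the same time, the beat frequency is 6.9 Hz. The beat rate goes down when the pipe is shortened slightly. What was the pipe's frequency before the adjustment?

437.7 Hz

|f − 444.6| = 6.9, so the pipe was at either 437.7 Hz or 451.5 Hz.
A shorter pipe has a higher fundamental; the adjustment raises the pipe's frequency.
The beat rate fell, so the adjustment moved the pipe toward 444.6 Hz — it must have started below the reference.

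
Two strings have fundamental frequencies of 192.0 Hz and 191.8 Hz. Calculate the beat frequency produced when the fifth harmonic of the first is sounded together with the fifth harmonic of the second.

Fifth harmonic of the first: 5·192.0 = 960.0 Hz.
Fifth harmonic of the second: 5·191.8 = 959.0 Hz.
f_beat = |960.0 − 959.0| = 1.0 Hz.

1.0 Hz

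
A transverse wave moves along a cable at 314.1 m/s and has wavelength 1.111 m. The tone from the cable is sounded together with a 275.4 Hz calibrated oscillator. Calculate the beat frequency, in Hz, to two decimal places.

7.32 Hz

Source frequency f = v/λ = 314.1/1.111 = 282.7183 Hz.
f_beat = |282.7183 − 275.4| = 7.32 Hz.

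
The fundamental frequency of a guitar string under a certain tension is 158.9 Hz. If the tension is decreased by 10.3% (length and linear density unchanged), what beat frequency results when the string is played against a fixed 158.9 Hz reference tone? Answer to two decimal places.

8.41 Hz

For a string, f ∝ √T, so the new frequency is 158.9·√0.897 = 150.4943 Hz.
f_beat = |150.4943 − 158.9| = 8.41 Hz.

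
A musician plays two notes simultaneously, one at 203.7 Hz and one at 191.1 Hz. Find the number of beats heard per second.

12.6 Hz

f_beat = |f₁ − f₂|.
|203.7 − 191.1| = 12.6 Hz.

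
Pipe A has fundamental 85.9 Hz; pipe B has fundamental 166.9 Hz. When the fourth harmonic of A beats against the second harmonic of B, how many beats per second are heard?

9.8 Hz

Fourth harmonic of the first: 4·85.9 = 343.6 Hz.
Second harmonic of the second: 2·166.9 = 333.8 Hz.
f_beat = |343.6 − 333.8| = 9.8 Hz.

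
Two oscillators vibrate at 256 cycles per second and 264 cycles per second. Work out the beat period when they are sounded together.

f_beat = |256 − 264| = 8 Hz.
Beat period T = 1 / f_beat = 1 / 8 s.

0.125 s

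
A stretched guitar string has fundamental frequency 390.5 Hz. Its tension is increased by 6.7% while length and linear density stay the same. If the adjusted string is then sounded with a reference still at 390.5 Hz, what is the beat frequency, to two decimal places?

For a string, f ∝ √T, so the new frequency is 390.5·√1.067 = 403.3697 Hz.
f_beat = |403.3697 − 390.5| = 12.87 Hz.

12.87 Hz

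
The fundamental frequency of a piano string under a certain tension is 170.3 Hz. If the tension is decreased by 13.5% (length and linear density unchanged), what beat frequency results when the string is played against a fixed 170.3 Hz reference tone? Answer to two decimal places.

For a string, f ∝ √T, so the new frequency is 170.3·√0.865 = 158.3882 Hz.
f_beat = |158.3882 − 170.3| = 11.91 Hz.

11.91 Hz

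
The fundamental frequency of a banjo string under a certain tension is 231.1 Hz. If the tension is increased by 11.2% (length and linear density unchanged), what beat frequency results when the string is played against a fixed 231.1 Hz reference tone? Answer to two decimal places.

12.60 Hz

For a string, f ∝ √T, so the new frequency is 231.1·√1.112 = 243.6982 Hz.
f_beat = |243.6982 − 231.1| = 12.60 Hz.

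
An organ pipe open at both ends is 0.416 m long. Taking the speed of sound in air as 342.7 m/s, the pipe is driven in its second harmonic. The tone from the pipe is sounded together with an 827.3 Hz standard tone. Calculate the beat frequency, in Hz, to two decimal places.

3.50 Hz

Open pipe: f_n = n·v/(2L) = 2·342.7/(2·0.416) = 823.7981 Hz.
f_beat = |823.7981 − 827.3| = 3.50 Hz.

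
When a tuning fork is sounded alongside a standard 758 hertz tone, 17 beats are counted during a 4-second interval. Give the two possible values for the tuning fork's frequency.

753.75 Hz or 762.25 Hz

Beat frequency = 17/4 = 4.25 Hz.
|f − 758| = 4.25, so f = 758 ± 4.25.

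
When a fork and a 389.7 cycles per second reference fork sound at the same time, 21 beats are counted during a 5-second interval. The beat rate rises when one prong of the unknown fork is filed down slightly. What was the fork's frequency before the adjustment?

393.9 Hz

Beat frequency = 21/5 = 4.2 Hz.
|f − 389.7| = 4.2, so the fork was at either 385.5 Hz or 393.9 Hz.
Filing a prong removes mass and raises the fork's frequency; the adjustment raises the fork's frequency.
The beat rate rose, so the adjustment moved the fork further from 389.7 Hz — it was already above the reference.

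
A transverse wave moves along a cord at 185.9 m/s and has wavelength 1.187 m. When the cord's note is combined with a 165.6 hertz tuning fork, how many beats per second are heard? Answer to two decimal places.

Source frequency f = v/λ = 185.9/1.187 = 156.6133 Hz.
f_beat = |156.6133 − 165.6| = 8.99 Hz.

8.99 Hz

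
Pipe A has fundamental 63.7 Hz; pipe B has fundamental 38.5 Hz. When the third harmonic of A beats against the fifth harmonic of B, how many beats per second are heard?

1.4 Hz

Third harmonic of the first: 3·63.7 = 191.1 Hz.
Fifth harmonic of the second: 5·38.5 = 192.5 Hz.
f_beat = |191.1 − 192.5| = 1.4 Hz.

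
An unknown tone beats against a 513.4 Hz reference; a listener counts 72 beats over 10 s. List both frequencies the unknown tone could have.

506.2 Hz or 520.6 Hz

Beat frequency = 72/10 = 7.2 Hz.
|f − 513.4| = 7.2, so f = 513.4 ± 7.2.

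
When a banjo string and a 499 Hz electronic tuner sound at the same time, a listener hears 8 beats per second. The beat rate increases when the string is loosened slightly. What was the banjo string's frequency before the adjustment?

491 Hz

|f − 499| = 8, so the banjo string was at either 491 Hz or 507 Hz.
Reducing tension lowers a string's frequency; the adjustment lowers the banjo string's frequency.
The beat rate rose, so the adjustment moved the banjo string further from 499 Hz — it was already below the reference.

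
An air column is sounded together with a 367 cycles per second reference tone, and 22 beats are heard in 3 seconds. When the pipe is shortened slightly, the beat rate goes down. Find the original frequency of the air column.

359.6667 Hz

Beat frequency = 22/3 = 7.3333 Hz.
|f − 367| = 7.3333, so the air column was at either 359.6667 Hz or 374.3333 Hz.
A shorter pipe has a higher fundamental; the adjustment raises the air column's frequency.
The beat rate fell, so the adjustment moved the air column toward 367 Hz — it must have started below the reference.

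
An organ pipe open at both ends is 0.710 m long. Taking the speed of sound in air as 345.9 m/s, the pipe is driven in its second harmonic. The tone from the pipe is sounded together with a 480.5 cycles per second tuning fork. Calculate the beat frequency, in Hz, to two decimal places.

Open pipe: f_n = n·v/(2L) = 2·345.9/(2·0.710) = 487.1831 Hz.
f_beat = |487.1831 − 480.5| = 6.68 Hz.

6.68 Hz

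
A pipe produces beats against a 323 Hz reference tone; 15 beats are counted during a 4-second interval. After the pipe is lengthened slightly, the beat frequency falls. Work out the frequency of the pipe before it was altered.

326.75 Hz

Beat frequency = 15/4 = 3.75 Hz.
|f − 323| = 3.75, so the pipe was at either 319.25 Hz or 326.75 Hz.
A longer pipe has a lower fundamental; the adjustment lowers the pipe's frequency.
The beat rate fell, so the adjustment moved the pipe toward 323 Hz — it must have started above the reference.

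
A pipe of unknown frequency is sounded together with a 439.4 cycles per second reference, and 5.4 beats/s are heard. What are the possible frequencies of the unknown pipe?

|f − 439.4| = 5.4, so f = 439.4 ± 5.4.

434 Hz or 444.8 Hz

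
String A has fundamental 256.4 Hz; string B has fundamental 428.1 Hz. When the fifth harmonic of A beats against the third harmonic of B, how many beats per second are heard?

2.3 Hz

Fifth harmonic of the first: 5·256.4 = 1282.0 Hz.
Third harmonic of the second: 3·428.1 = 1284.3 Hz.
f_beat = |1282.0 − 1284.3| = 2.3 Hz.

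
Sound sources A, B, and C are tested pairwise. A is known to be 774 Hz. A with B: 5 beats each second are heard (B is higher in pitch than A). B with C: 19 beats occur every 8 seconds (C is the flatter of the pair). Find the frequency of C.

776.625 Hz

B is above A, so f_B = 774 + 5 = 779 Hz.
B–C: Beat frequency = 19/8 = 2.375 Hz.
C is below B, so f_C = 779 − 2.375 = 776.625 Hz.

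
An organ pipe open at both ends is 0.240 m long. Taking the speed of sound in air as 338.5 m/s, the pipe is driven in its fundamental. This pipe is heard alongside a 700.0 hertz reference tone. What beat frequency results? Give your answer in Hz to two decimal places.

5.21 Hz

Open pipe: f_n = n·v/(2L) = 1·338.5/(2·0.240) = 705.2083 Hz.
f_beat = |705.2083 − 700.0| = 5.21 Hz.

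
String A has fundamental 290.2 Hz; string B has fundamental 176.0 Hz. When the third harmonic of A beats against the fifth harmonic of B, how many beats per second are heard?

Third harmonic of the first: 3·290.2 = 870.6 Hz.
Fifth harmonic of the second: 5·176.0 = 880.0 Hz.
f_beat = |870.6 − 880.0| = 9.4 Hz.

9.4 Hz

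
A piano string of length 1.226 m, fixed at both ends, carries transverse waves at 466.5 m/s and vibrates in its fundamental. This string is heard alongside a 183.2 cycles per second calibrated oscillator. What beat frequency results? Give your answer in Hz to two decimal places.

For a string fixed at both ends, f_n = n·v/(2L) = 1·466.5/(2·1.226) = 190.2529 Hz.
f_beat = |190.2529 − 183.2| = 7.05 Hz.

7.05 Hz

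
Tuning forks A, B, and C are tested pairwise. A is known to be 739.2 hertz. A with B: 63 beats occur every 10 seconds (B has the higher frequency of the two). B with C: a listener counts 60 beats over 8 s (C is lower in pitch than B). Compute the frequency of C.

A–B: Beat frequency = 63/10 = 6.3 Hz.
B is above A, so f_B = 739.2 + 6.3 = 745.5 Hz.
B–C: Beat frequency = 60/8 = 7.5 Hz.
C is below B, so f_C = 745.5 − 7.5 = 738 Hz.

738 Hz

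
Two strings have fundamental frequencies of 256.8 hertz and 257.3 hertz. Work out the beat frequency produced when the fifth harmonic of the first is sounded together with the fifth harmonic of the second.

Fifth harmonic of the first: 5·256.8 = 1284.0 Hz.
Fifth harmonic of the second: 5·257.3 = 1286.5 Hz.
f_beat = |1284.0 − 1286.5| = 2.5 Hz.

2.5 Hz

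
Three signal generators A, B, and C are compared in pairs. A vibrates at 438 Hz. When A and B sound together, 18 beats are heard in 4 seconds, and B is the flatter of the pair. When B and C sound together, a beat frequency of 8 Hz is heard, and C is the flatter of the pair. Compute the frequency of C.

425.5 Hz

A–B: Beat frequency = 18/4 = 4.5 Hz.
B is below A, so f_B = 438 − 4.5 = 433.5 Hz.
C is below B, so f_C = 433.5 − 8 = 425.5 Hz.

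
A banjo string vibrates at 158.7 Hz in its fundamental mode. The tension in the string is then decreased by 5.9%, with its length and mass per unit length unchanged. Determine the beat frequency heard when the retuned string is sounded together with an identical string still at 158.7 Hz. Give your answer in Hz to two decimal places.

For a string, f ∝ √T, so the new frequency is 158.7·√0.941 = 153.9472 Hz.
f_beat = |153.9472 − 158.7| = 4.75 Hz.

4.75 Hz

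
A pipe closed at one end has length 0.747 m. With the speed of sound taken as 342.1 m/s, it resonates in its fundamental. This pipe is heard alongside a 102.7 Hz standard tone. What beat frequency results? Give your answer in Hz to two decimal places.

Closed pipe (odd harmonics): f_n = n·v/(4L) = 1·342.1/(4·0.747) = 114.4913 Hz.
f_beat = |114.4913 − 102.7| = 11.79 Hz.

11.79 Hz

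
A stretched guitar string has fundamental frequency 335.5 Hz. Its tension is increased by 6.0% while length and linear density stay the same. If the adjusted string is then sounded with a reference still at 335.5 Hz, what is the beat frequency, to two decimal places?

For a string, f ∝ √T, so the new frequency is 335.5·√1.060 = 345.4184 Hz.
f_beat = |345.4184 − 335.5| = 9.92 Hz.

9.92 Hz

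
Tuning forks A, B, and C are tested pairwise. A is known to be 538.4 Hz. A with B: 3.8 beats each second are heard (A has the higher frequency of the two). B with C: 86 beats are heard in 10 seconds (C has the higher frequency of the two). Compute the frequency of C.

543.2 Hz

B is below A, so f_B = 538.4 − 3.8 = 534.6 Hz.
B–C: Beat frequency = 86/10 = 8.6 Hz.
C is above B, so f_C = 534.6 + 8.6 = 543.2 Hz.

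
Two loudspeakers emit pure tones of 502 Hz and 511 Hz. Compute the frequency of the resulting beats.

The beat frequency equals the magnitude of the frequency difference.
|502 − 511| = 9 Hz.

9 Hz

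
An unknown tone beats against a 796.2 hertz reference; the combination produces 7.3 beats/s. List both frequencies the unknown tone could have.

788.9 Hz or 803.5 Hz

|f − 796.2| = 7.3, so f = 796.2 ± 7.3.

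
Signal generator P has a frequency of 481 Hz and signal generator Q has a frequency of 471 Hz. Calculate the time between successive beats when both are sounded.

0.100 s

f_beat = |481 − 471| = 10 Hz.
Beat period T = 1 / f_beat = 1 / 10 s.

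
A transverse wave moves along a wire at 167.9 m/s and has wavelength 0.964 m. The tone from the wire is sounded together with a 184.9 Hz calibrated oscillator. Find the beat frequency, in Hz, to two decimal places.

10.73 Hz

Source frequency f = v/λ = 167.9/0.964 = 174.1701 Hz.
f_beat = |174.1701 − 184.9| = 10.73 Hz.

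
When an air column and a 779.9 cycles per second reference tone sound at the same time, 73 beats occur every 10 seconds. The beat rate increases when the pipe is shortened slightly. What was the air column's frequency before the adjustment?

787.2 Hz

Beat frequency = 73/10 = 7.3 Hz.
|f − 779.9| = 7.3, so the air column was at either 772.6 Hz or 787.2 Hz.
A shorter pipe has a higher fundamental; the adjustment raises the air column's frequency.
The beat rate rose, so the adjustment moved the air column further from 779.9 Hz — it was already above the reference.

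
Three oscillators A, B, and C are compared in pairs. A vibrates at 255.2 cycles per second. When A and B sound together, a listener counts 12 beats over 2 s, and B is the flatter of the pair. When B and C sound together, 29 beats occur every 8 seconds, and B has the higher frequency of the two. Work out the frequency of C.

A–B: Beat frequency = 12/2 = 6 Hz.
B is below A, so f_B = 255.2 − 6 = 249.2 Hz.
B–C: Beat frequency = 29/8 = 3.625 Hz.
C is below B, so f_C = 249.2 − 3.625 = 245.575 Hz.

245.575 Hz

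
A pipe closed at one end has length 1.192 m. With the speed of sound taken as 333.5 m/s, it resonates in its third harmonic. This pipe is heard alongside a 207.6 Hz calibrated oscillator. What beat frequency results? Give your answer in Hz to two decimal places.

2.24 Hz

Closed pipe (odd harmonics): f_n = n·v/(4L) = 3·333.5/(4·1.192) = 209.8364 Hz.
f_beat = |209.8364 − 207.6| = 2.24 Hz.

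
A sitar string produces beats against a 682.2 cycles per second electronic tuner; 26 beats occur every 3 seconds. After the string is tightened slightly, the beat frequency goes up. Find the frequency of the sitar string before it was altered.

Beat frequency = 26/3 = 8.6667 Hz.
|f − 682.2| = 8.6667, so the sitar string was at either 673.5333 Hz or 690.8667 Hz.
Increasing tension raises a string's frequency; the adjustment raises the sitar string's frequency.
The beat rate rose, so the adjustment moved the sitar string further from 682.2 Hz — it was already above the reference.

690.8667 Hz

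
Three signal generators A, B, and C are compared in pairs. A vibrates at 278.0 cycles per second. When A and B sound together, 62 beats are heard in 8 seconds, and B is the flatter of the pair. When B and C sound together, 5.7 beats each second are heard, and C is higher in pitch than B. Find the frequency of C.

A–B: Beat frequency = 62/8 = 7.75 Hz.
B is below A, so f_B = 278.0 − 7.75 = 270.25 Hz.
C is above B, so f_C = 270.25 + 5.7 = 275.95 Hz.

275.95 Hz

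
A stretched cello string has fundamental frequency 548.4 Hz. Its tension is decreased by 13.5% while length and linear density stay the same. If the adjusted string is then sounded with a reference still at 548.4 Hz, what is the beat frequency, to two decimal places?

38.36 Hz

For a string, f ∝ √T, so the new frequency is 548.4·√0.865 = 510.0415 Hz.
f_beat = |510.0415 − 548.4| = 38.36 Hz.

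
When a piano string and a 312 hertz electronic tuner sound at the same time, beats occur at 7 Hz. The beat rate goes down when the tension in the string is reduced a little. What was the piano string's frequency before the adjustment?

|f − 312| = 7, so the piano string was at either 305 Hz or 319 Hz.
Lower tension means lower frequency; the adjustment lowers the piano string's frequency.
The beat rate fell, so the adjustment moved the piano string toward 312 Hz — it must have started above the reference.

319 Hz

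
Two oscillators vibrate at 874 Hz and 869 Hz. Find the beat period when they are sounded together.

0.200 s

f_beat = |874 − 869| = 5 Hz.
Beat period T = 1 / f_beat = 1 / 5 s.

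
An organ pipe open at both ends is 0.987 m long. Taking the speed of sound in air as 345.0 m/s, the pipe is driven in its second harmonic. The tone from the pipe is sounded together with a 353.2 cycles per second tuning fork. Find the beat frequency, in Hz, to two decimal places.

3.66 Hz

Open pipe: f_n = n·v/(2L) = 2·345.0/(2·0.987) = 349.5441 Hz.
f_beat = |349.5441 − 353.2| = 3.66 Hz.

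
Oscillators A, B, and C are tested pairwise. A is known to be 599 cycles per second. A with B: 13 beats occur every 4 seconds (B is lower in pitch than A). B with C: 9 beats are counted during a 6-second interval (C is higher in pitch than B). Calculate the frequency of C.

A–B: Beat frequency = 13/4 = 3.25 Hz.
B is below A, so f_B = 599 − 3.25 = 595.75 Hz.
B–C: Beat frequency = 9/6 = 1.5 Hz.
C is above B, so f_C = 595.75 + 1.5 = 597.25 Hz.

597.25 Hz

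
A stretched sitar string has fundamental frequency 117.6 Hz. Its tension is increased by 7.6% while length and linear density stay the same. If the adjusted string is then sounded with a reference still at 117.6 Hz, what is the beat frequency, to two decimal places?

4.39 Hz

For a string, f ∝ √T, so the new frequency is 117.6·√1.076 = 121.9870 Hz.
f_beat = |121.9870 − 117.6| = 4.39 Hz.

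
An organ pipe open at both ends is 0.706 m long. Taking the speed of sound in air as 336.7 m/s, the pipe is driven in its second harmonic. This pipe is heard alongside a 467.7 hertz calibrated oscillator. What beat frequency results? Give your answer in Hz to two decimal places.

Open pipe: f_n = n·v/(2L) = 2·336.7/(2·0.706) = 476.9122 Hz.
f_beat = |476.9122 − 467.7| = 9.21 Hz.

9.21 Hz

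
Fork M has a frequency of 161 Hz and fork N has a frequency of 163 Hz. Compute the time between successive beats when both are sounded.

f_beat = |161 − 163| = 2 Hz.
Beat period T = 1 / f_beat = 1 / 2 s.

0.500 s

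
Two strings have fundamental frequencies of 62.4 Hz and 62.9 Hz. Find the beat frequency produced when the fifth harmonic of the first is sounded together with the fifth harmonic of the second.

2.5 Hz

Fifth harmonic of the first: 5·62.4 = 312.0 Hz.
Fifth harmonic of the second: 5·62.9 = 314.5 Hz.
f_beat = |312.0 − 314.5| = 2.5 Hz.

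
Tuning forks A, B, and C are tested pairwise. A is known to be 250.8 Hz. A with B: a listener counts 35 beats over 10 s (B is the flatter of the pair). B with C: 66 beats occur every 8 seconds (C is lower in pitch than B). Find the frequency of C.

239.05 Hz

A–B: Beat frequency = 35/10 = 3.5 Hz.
B is below A, so f_B = 250.8 − 3.5 = 247.3 Hz.
B–C: Beat frequency = 66/8 = 8.25 Hz.
C is below B, so f_C = 247.3 − 8.25 = 239.05 Hz.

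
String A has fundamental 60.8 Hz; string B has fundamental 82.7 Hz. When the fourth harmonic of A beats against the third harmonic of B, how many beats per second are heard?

Fourth harmonic of the first: 4·60.8 = 243.2 Hz.
Third harmonic of the second: 3·82.7 = 248.1 Hz.
f_beat = |243.2 − 248.1| = 4.9 Hz.

4.9 Hz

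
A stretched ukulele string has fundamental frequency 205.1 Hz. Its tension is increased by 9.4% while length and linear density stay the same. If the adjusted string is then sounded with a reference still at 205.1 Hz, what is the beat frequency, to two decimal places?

For a string, f ∝ √T, so the new frequency is 205.1·√1.094 = 214.5232 Hz.
f_beat = |214.5232 − 205.1| = 9.42 Hz.

9.42 Hz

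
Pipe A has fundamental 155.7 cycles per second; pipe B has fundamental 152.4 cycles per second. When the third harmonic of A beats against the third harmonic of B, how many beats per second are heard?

Third harmonic of the first: 3·155.7 = 467.1 Hz.
Third harmonic of the second: 3·152.4 = 457.2 Hz.
f_beat = |467.1 − 457.2| = 9.9 Hz.

9.9 Hz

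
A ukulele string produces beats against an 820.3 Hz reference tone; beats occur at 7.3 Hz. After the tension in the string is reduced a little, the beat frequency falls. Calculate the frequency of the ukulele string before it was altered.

827.6 Hz

|f − 820.3| = 7.3, so the ukulele string was at either 813 Hz or 827.6 Hz.
Lower tension means lower frequency; the adjustment lowers the ukulele string's frequency.
The beat rate fell, so the adjustment moved the ukulele string toward 820.3 Hz — it must have started above the reference.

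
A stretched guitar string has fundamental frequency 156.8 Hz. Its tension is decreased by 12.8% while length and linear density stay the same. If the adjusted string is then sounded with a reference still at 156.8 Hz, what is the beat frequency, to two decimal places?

For a string, f ∝ √T, so the new frequency is 156.8·√0.872 = 146.4213 Hz.
f_beat = |146.4213 − 156.8| = 10.38 Hz.

10.38 Hz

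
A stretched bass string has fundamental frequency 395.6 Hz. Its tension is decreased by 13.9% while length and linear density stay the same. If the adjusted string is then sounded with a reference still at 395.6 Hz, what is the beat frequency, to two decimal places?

28.52 Hz

For a string, f ∝ √T, so the new frequency is 395.6·√0.861 = 367.0776 Hz.
f_beat = |367.0776 − 395.6| = 28.52 Hz.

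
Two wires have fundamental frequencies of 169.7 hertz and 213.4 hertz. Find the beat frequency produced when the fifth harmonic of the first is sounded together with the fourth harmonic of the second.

Fifth harmonic of the first: 5·169.7 = 848.5 Hz.
Fourth harmonic of the second: 4·213.4 = 853.6 Hz.
f_beat = |848.5 − 853.6| = 5.1 Hz.

5.1 Hz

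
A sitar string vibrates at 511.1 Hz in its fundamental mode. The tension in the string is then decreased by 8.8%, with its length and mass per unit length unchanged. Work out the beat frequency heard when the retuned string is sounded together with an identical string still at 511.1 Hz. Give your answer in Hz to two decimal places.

For a string, f ∝ √T, so the new frequency is 511.1·√0.912 = 488.0938 Hz.
f_beat = |488.0938 − 511.1| = 23.01 Hz.

23.01 Hz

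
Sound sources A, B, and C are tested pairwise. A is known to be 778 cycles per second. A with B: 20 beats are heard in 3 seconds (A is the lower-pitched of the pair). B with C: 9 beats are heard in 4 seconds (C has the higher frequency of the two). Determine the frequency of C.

786.9167 Hz

A–B: Beat frequency = 20/3 = 6.6667 Hz.
B is above A, so f_B = 778 + 6.6667 = 784.6667 Hz.
B–C: Beat frequency = 9/4 = 2.25 Hz.
C is above B, so f_C = 784.6667 + 2.25 = 786.9167 Hz.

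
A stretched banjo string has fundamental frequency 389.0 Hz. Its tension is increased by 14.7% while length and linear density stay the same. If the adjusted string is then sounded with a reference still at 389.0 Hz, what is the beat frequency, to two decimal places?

For a string, f ∝ √T, so the new frequency is 389.0·√1.147 = 416.6116 Hz.
f_beat = |416.6116 − 389.0| = 27.61 Hz.

27.61 Hz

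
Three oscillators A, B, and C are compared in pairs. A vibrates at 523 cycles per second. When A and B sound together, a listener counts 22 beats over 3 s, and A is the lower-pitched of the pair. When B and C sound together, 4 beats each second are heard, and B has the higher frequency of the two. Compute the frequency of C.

526.3333 Hz

A–B: Beat frequency = 22/3 = 7.3333 Hz.
B is above A, so f_B = 523 + 7.3333 = 530.3333 Hz.
C is below B, so f_C = 530.3333 − 4 = 526.3333 Hz.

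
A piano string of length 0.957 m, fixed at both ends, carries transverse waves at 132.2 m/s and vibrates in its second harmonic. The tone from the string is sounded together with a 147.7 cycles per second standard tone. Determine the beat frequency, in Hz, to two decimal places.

For a string fixed at both ends, f_n = n·v/(2L) = 2·132.2/(2·0.957) = 138.1400 Hz.
f_beat = |138.1400 − 147.7| = 9.56 Hz.

9.56 Hz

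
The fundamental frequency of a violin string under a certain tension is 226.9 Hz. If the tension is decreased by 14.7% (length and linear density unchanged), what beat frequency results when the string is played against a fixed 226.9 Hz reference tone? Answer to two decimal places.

For a string, f ∝ √T, so the new frequency is 226.9·√0.853 = 209.5603 Hz.
f_beat = |209.5603 − 226.9| = 17.34 Hz.

17.34 Hz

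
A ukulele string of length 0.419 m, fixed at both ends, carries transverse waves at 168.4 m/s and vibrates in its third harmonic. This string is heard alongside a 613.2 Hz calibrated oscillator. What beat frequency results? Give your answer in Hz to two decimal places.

10.34 Hz

For a string fixed at both ends, f_n = n·v/(2L) = 3·168.4/(2·0.419) = 602.8640 Hz.
f_beat = |602.8640 − 613.2| = 10.34 Hz.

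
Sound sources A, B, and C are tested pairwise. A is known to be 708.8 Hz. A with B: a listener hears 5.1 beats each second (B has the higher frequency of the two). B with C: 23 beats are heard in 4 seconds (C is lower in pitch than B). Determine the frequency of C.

B is above A, so f_B = 708.8 + 5.1 = 713.9 Hz.
B–C: Beat frequency = 23/4 = 5.75 Hz.
C is below B, so f_C = 713.9 − 5.75 = 708.15 Hz.

708.15 Hz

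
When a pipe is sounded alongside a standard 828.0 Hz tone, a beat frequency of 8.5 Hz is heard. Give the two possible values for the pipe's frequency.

|f − 828.0| = 8.5, so f = 828.0 ± 8.5.

819.5 Hz or 836.5 Hz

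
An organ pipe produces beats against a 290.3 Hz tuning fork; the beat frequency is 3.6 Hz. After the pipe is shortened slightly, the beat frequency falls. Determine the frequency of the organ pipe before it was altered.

|f − 290.3| = 3.6, so the organ pipe was at either 286.7 Hz or 293.9 Hz.
A shorter pipe has a higher fundamental; the adjustment raises the organ pipe's frequency.
The beat rate fell, so the adjustment moved the organ pipe toward 290.3 Hz — it must have started below the reference.

286.7 Hz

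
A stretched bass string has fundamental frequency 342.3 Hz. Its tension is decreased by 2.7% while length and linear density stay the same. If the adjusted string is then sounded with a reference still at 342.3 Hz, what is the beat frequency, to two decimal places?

4.65 Hz

For a string, f ∝ √T, so the new frequency is 342.3·√0.973 = 337.6473 Hz.
f_beat = |337.6473 − 342.3| = 4.65 Hz.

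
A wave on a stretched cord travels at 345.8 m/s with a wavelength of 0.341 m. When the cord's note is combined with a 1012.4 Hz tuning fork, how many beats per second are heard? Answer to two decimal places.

1.68 Hz

Source frequency f = v/λ = 345.8/0.341 = 1014.0762 Hz.
f_beat = |1014.0762 − 1012.4| = 1.68 Hz.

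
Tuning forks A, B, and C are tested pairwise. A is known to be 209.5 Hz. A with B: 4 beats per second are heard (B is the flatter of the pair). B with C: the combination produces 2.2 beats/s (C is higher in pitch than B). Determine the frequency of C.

207.7 Hz

B is below A, so f_B = 209.5 − 4 = 205.5 Hz.
C is above B, so f_C = 205.5 + 2.2 = 207.7 Hz.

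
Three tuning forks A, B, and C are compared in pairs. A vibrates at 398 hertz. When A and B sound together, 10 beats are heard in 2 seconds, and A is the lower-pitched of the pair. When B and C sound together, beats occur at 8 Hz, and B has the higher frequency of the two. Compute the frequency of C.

395 Hz

A–B: Beat frequency = 10/2 = 5 Hz.
B is above A, so f_B = 398 + 5 = 403 Hz.
C is below B, so f_C = 403 − 8 = 395 Hz.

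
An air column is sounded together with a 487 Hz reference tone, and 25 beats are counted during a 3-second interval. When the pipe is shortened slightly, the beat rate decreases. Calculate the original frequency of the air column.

478.6667 Hz

Beat frequency = 25/3 = 8.3333 Hz.
|f − 487| = 8.3333, so the air column was at either 478.6667 Hz or 495.3333 Hz.
A shorter pipe has a higher fundamental; the adjustment raises the air column's frequency.
The beat rate fell, so the adjustment moved the air column toward 487 Hz — it must have started below the reference.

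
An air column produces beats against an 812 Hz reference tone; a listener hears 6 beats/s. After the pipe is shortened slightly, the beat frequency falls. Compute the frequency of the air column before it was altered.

806 Hz

|f − 812| = 6, so the air column was at either 806 Hz or 818 Hz.
A shorter pipe has a higher fundamental; the adjustment raises the air column's frequency.
The beat rate fell, so the adjustment moved the air column toward 812 Hz — it must have started below the reference.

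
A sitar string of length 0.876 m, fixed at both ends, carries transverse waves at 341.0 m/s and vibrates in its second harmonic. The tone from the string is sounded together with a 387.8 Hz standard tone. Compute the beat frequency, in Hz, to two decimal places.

For a string fixed at both ends, f_n = n·v/(2L) = 2·341.0/(2·0.876) = 389.2694 Hz.
f_beat = |389.2694 − 387.8| = 1.47 Hz.

1.47 Hz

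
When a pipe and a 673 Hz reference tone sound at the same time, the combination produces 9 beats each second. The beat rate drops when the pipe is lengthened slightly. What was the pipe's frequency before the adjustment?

|f − 673| = 9, so the pipe was at either 664 Hz or 682 Hz.
A longer pipe has a lower fundamental; the adjustment lowers the pipe's frequency.
The beat rate fell, so the adjustment moved the pipe toward 673 Hz — it must have started above the reference.

682 Hz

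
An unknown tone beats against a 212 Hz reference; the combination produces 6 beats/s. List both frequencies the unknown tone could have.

206 Hz or 218 Hz

|f − 212| = 6, so f = 212 ± 6.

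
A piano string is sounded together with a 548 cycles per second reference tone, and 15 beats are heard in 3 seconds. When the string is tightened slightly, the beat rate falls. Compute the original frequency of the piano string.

Beat frequency = 15/3 = 5 Hz.
|f − 548| = 5, so the piano string was at either 543 Hz or 553 Hz.
Increasing tension raises a string's frequency; the adjustment raises the piano string's frequency.
The beat rate fell, so the adjustment moved the piano string toward 548 Hz — it must have started below the reference.

543 Hz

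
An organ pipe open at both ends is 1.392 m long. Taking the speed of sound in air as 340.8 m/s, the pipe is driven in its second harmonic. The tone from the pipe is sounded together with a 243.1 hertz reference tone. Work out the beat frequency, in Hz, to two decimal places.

Open pipe: f_n = n·v/(2L) = 2·340.8/(2·1.392) = 244.8276 Hz.
f_beat = |244.8276 − 243.1| = 1.73 Hz.

1.73 Hz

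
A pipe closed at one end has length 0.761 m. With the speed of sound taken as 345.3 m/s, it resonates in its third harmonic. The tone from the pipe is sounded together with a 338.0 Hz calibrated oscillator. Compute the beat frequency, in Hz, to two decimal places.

Closed pipe (odd harmonics): f_n = n·v/(4L) = 3·345.3/(4·0.761) = 340.3088 Hz.
f_beat = |340.3088 − 338.0| = 2.31 Hz.

2.31 Hz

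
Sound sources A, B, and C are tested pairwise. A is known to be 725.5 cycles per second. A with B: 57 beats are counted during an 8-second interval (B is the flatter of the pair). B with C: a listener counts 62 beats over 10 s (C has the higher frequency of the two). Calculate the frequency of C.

A–B: Beat frequency = 57/8 = 7.125 Hz.
B is below A, so f_B = 725.5 − 7.125 = 718.375 Hz.
B–C: Beat frequency = 62/10 = 6.2 Hz.
C is above B, so f_C = 718.375 + 6.2 = 724.575 Hz.

724.575 Hz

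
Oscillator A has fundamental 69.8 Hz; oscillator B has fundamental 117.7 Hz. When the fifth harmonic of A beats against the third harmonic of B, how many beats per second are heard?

Fifth harmonic of the first: 5·69.8 = 349.0 Hz.
Third harmonic of the second: 3·117.7 = 353.1 Hz.
f_beat = |349.0 − 353.1| = 4.1 Hz.

4.1 Hz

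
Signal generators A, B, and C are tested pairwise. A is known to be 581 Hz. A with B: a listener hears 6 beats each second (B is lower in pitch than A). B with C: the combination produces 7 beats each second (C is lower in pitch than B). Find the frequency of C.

568 Hz

B is below A, so f_B = 581 − 6 = 575 Hz.
C is below B, so f_C = 575 − 7 = 568 Hz.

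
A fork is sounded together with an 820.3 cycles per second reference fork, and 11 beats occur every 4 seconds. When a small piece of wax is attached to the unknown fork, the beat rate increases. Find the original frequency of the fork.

Beat frequency = 11/4 = 2.75 Hz.
|f − 820.3| = 2.75, so the fork was at either 817.55 Hz or 823.05 Hz.
Loading a fork with wax lowers its frequency; the adjustment lowers the fork's frequency.
The beat rate rose, so the adjustment moved the fork further from 820.3 Hz — it was already below the reference.

817.55 Hz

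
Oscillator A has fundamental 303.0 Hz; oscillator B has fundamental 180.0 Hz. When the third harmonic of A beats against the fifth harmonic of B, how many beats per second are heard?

9.0 Hz

Third harmonic of the first: 3·303.0 = 909.0 Hz.
Fifth harmonic of the second: 5·180.0 = 900.0 Hz.
f_beat = |909.0 − 900.0| = 9.0 Hz.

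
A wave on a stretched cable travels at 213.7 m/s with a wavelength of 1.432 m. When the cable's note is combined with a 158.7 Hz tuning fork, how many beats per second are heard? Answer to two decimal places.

Source frequency f = v/λ = 213.7/1.432 = 149.2318 Hz.
f_beat = |149.2318 − 158.7| = 9.47 Hz.

9.47 Hz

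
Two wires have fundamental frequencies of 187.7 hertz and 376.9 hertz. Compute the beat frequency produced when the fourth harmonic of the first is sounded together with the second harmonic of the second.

Fourth harmonic of the first: 4·187.7 = 750.8 Hz.
Second harmonic of the second: 2·376.9 = 753.8 Hz.
f_beat = |750.8 − 753.8| = 3.0 Hz.

3.0 Hz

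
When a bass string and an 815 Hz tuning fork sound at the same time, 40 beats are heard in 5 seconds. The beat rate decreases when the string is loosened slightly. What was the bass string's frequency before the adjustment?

Beat frequency = 40/5 = 8 Hz.
|f − 815| = 8, so the bass string was at either 807 Hz or 823 Hz.
Reducing tension lowers a string's frequency; the adjustment lowers the bass string's frequency.
The beat rate fell, so the adjustment moved the bass string toward 815 Hz — it must have started above the reference.

823 Hz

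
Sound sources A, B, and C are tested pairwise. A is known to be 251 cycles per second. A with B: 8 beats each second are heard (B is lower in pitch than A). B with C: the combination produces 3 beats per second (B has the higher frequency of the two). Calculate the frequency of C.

B is below A, so f_B = 251 − 8 = 243 Hz.
C is below B, so f_C = 243 − 3 = 240 Hz.

240 Hz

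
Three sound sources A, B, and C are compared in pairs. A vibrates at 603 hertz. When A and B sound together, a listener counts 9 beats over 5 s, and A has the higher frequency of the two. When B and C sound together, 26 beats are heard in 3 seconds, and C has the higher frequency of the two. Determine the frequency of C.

A–B: Beat frequency = 9/5 = 1.8 Hz.
B is below A, so f_B = 603 − 1.8 = 601.2 Hz.
B–C: Beat frequency = 26/3 = 8.6667 Hz.
C is above B, so f_C = 601.2 + 8.6667 = 609.8667 Hz.

609.8667 Hz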